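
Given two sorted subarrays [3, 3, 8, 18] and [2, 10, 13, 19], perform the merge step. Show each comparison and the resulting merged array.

Merging process:

Compare 3 vs 2: take 2 from right. Merged: [2]
Compare 3 vs 10: take 3 from left. Merged: [2, 3]
Compare 3 vs 10: take 3 from left. Merged: [2, 3, 3]
Compare 8 vs 10: take 8 from left. Merged: [2, 3, 3, 8]
Compare 18 vs 10: take 10 from right. Merged: [2, 3, 3, 8, 10]
Compare 18 vs 13: take 13 from right. Merged: [2, 3, 3, 8, 10, 13]
Compare 18 vs 19: take 18 from left. Merged: [2, 3, 3, 8, 10, 13, 18]
Append remaining from right: [19]. Merged: [2, 3, 3, 8, 10, 13, 18, 19]

Final merged array: [2, 3, 3, 8, 10, 13, 18, 19]
Total comparisons: 7

The merged array is [2, 3, 3, 8, 10, 13, 18, 19], requiring 7 comparisons. The merge step runs in O(n) time where n is the total number of elements.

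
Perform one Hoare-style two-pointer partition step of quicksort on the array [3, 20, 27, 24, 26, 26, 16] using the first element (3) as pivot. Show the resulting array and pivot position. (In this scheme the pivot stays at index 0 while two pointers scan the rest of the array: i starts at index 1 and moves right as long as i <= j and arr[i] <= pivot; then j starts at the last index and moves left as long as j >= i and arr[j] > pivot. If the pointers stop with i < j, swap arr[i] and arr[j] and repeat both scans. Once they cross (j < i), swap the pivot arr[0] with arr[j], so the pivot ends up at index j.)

Hoare-style two-pointer partition with pivot = 3:

Initial array: [3, 20, 27, 24, 26, 26, 16]

Pointers start at i = 1, j = 6.
i ends at 1, j ends at 0: the pointers have crossed (j < i), so scanning stops.

j = 0, so swapping arr[0] with arr[j] leaves the pivot at position 0: [3, 20, 27, 24, 26, 26, 16]
Pivot position: 0

After partitioning with pivot 3, the array becomes [3, 20, 27, 24, 26, 26, 16]. The pivot is placed at index 0. All elements to the left of the pivot are <= 3, and all elements to the right are > 3.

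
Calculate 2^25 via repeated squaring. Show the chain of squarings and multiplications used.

Computing 2^25 by squaring (build up from 2^1; each line after the first costs one multiplication):

2^1 = 2
2^2 = (2^1)^2 = 2^2 = 4
2^3 = 2 * 2^2 = 2 * 4 = 8
2^6 = (2^3)^2 = 8^2 = 64
2^12 = (2^6)^2 = 64^2 = 4096
2^24 = (2^12)^2 = 4096^2 = 16777216
2^25 = 2 * 2^24 = 2 * 16777216 = 33554432

Result: 33554432
Multiplications needed: 6 (6 lines after 2^1)

2^25 = 33554432. Using exponentiation by squaring, this requires 6 multiplications. The key idea: if the exponent is even, square the half-power; if odd, multiply by the base once.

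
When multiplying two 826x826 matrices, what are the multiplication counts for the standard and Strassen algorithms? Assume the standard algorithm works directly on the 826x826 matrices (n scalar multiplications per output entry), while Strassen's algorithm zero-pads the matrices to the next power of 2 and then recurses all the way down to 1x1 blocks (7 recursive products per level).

Matrix multiplication for 826x826 matrices:

Strassen's algorithm requires power-of-2 dimensions. Pad 826x826 to 1024x1024 (next power of 2).

Standard algorithm: 826^3 = 563559976 multiplications
Strassen's algorithm: 7^(log2(1024)) = 7^10 = 282475249 multiplications
Savings: 563559976 - 282475249 = 281084727 multiplications

Standard: 563559976 multiplications (826^3). Strassen: 282475249 multiplications (7^10, after padding to 1024x1024). Strassen reduces 8 recursive multiplications to 7 at each level.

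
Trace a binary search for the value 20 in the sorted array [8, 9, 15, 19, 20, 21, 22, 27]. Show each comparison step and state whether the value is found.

Binary search for 20 in [8, 9, 15, 19, 20, 21, 22, 27]:

lo=0, hi=7, mid=3, arr[mid]=19 -> 19 < 20, search right half
lo=4, hi=7, mid=5, arr[mid]=21 -> 21 > 20, search left half
lo=4, hi=4, mid=4, arr[mid]=20 -> Found target at index 4!

Binary search finds 20 at index 4 after 3 comparisons. The search repeatedly halves the search space by comparing with the middle element.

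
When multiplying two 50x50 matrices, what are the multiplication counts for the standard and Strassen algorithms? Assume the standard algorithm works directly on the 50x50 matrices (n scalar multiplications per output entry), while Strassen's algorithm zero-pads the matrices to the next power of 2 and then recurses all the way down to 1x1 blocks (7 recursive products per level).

Matrix multiplication for 50x50 matrices:

Strassen's algorithm requires power-of-2 dimensions. Pad 50x50 to 64x64 (next power of 2).

Standard algorithm: 50^3 = 125000 multiplications
Strassen's algorithm: 7^(log2(64)) = 7^6 = 117649 multiplications
Savings: 125000 - 117649 = 7351 multiplications

Standard: 125000 multiplications (50^3). Strassen: 117649 multiplications (7^6, after padding to 64x64). Strassen reduces 8 recursive multiplications to 7 at each level.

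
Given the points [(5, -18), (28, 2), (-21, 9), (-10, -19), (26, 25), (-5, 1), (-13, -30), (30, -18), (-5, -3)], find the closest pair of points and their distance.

Computing all pairwise distances among 9 points:

d((5, -18), (28, 2)) = 30.4795
d((5, -18), (-21, 9)) = 37.4833
d((5, -18), (-10, -19)) = 15.0333
d((5, -18), (26, 25)) = 47.8539
d((5, -18), (-5, 1)) = 21.4709
d((5, -18), (-13, -30)) = 21.6333
d((5, -18), (30, -18)) = 25.0
d((5, -18), (-5, -3)) = 18.0278
d((28, 2), (-21, 9)) = 49.4975
d((28, 2), (-10, -19)) = 43.4166
d((28, 2), (26, 25)) = 23.0868
d((28, 2), (-5, 1)) = 33.0151
d((28, 2), (-13, -30)) = 52.0096
d((28, 2), (30, -18)) = 20.0998
d((28, 2), (-5, -3)) = 33.3766
d((-21, 9), (-10, -19)) = 30.0832
d((-21, 9), (26, 25)) = 49.6488
d((-21, 9), (-5, 1)) = 17.8885
d((-21, 9), (-13, -30)) = 39.8121
d((-21, 9), (30, -18)) = 57.7062
d((-21, 9), (-5, -3)) = 20.0
d((-10, -19), (26, 25)) = 56.8507
d((-10, -19), (-5, 1)) = 20.6155
d((-10, -19), (-13, -30)) = 11.4018
d((-10, -19), (30, -18)) = 40.0125
d((-10, -19), (-5, -3)) = 16.7631
d((26, 25), (-5, 1)) = 39.2046
d((26, 25), (-13, -30)) = 67.424
d((26, 25), (30, -18)) = 43.1856
d((26, 25), (-5, -3)) = 41.7732
d((-5, 1), (-13, -30)) = 32.0156
d((-5, 1), (30, -18)) = 39.8246
d((-5, 1), (-5, -3)) = 4.0 <-- minimum
d((-13, -30), (30, -18)) = 44.643
d((-13, -30), (-5, -3)) = 28.1603
d((30, -18), (-5, -3)) = 38.0789

Closest pair: (-5, 1) and (-5, -3) with distance 4.0

The closest pair is (-5, 1) and (-5, -3) with Euclidean distance 4.0. For 9 points, brute-force pairwise comparison is shown above. For large n, the divide-and-conquer algorithm (sort by x, recurse on halves, check the dividing strip) achieves O(n log n).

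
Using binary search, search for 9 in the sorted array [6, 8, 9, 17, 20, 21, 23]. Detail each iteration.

Binary search for 9 in [6, 8, 9, 17, 20, 21, 23]:

lo=0, hi=6, mid=3, arr[mid]=17 -> 17 > 9, search left half
lo=0, hi=2, mid=1, arr[mid]=8 -> 8 < 9, search right half
lo=2, hi=2, mid=2, arr[mid]=9 -> Found target at index 2!

Binary search finds 9 at index 2 after 3 comparisons. The search repeatedly halves the search space by comparing with the middle element.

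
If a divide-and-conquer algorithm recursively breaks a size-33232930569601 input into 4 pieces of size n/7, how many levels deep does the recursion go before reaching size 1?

For divide and conquer with division factor 7:

Problem sizes at each level:
Level 0: 33232930569601
Level 1: 4747561509943
Level 2: 678223072849
Level 3: 96889010407
Level 4: 13841287201
Level 5: 1977326743
Level 6: 282475249
Level 7: 40353607
Level 8: 5764801
Level 9: 823543
Level 10: 117649
Level 11: 16807
Level 12: 2401
Level 13: 343
Level 14: 49
Level 15: 7
Level 16: 1

The root is level 0 and the size-1 base case is level 16 (the tree spans levels 0 through 16, i.e. 17 levels counting the root), so the depth is the number of divisions: log_7(33232930569601) = 16

The recursion tree depth is log_7(33232930569601) = 16. At each level, the problem size is divided by 7, so it takes 16 divisions to reduce to a base case of size 1. The algorithm makes 4 recursive calls at each level.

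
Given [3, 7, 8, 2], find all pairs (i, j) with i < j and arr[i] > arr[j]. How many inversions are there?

Finding inversions in [3, 7, 8, 2]:

(0, 3): arr[0]=3 > arr[3]=2
(1, 3): arr[1]=7 > arr[3]=2
(2, 3): arr[2]=8 > arr[3]=2

Total inversions: 3

The array has 3 inversion(s): (0,3), (1,3), (2,3). Each pair (i,j) satisfies i < j and arr[i] > arr[j].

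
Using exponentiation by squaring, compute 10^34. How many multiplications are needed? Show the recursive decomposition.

Computing 10^34 by squaring (build up from 10^1; each line after the first costs one multiplication):

10^1 = 10
10^2 = (10^1)^2 = 10^2 = 100
10^4 = (10^2)^2 = 100^2 = 10000
10^8 = (10^4)^2 = 10000^2 = 100000000
10^16 = (10^8)^2 = 100000000^2 = 10000000000000000
10^17 = 10 * 10^16 = 10 * 10000000000000000 = 100000000000000000
10^34 = (10^17)^2 = 100000000000000000^2 = 10000000000000000000000000000000000

Result: 10000000000000000000000000000000000
Multiplications needed: 6 (6 lines after 10^1)

10^34 = 10000000000000000000000000000000000. Using exponentiation by squaring, this requires 6 multiplications. The key idea: if the exponent is even, square the half-power; if odd, multiply by the base once.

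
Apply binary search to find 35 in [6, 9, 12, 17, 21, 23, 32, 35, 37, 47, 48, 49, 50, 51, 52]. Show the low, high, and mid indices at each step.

Binary search for 35 in [6, 9, 12, 17, 21, 23, 32, 35, 37, 47, 48, 49, 50, 51, 52]:

lo=0, hi=14, mid=7, arr[mid]=35 -> Found target at index 7!

Binary search finds 35 at index 7 after 1 comparisons. The search repeatedly halves the search space by comparing with the middle element.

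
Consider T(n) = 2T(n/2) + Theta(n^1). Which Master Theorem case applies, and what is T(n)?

Master Theorem for T(n) = 2T(n/2) + O(n^1):

a = 2, b = 2, c = 1
log_b(a) = log_2(2) = 1.0000

Case 2: c = 1 = log_2(2) = 1.0000
T(n) = O(n^1 log n) = O(n log n)

For T(n) = 2T(n/2) + O(n^1): log_2(2) = 1.0000. This is Case 2 of the Master Theorem (c = log_b(a), equal work at all levels), giving O(n log n).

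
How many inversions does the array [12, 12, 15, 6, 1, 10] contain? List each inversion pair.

Finding inversions in [12, 12, 15, 6, 1, 10]:

(0, 3): arr[0]=12 > arr[3]=6
(0, 4): arr[0]=12 > arr[4]=1
(0, 5): arr[0]=12 > arr[5]=10
(1, 3): arr[1]=12 > arr[3]=6
(1, 4): arr[1]=12 > arr[4]=1
(1, 5): arr[1]=12 > arr[5]=10
(2, 3): arr[2]=15 > arr[3]=6
(2, 4): arr[2]=15 > arr[4]=1
(2, 5): arr[2]=15 > arr[5]=10
(3, 4): arr[3]=6 > arr[4]=1

Total inversions: 10

The array has 10 inversion(s): (0,3), (0,4), (0,5), (1,3), (1,4), (1,5), (2,3), (2,4), (2,5), (3,4). Each pair (i,j) satisfies i < j and arr[i] > arr[j].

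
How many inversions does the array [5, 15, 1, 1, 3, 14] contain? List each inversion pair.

Finding inversions in [5, 15, 1, 1, 3, 14]:

(0, 2): arr[0]=5 > arr[2]=1
(0, 3): arr[0]=5 > arr[3]=1
(0, 4): arr[0]=5 > arr[4]=3
(1, 2): arr[1]=15 > arr[2]=1
(1, 3): arr[1]=15 > arr[3]=1
(1, 4): arr[1]=15 > arr[4]=3
(1, 5): arr[1]=15 > arr[5]=14

Total inversions: 7

The array has 7 inversion(s): (0,2), (0,3), (0,4), (1,2), (1,3), (1,4), (1,5). Each pair (i,j) satisfies i < j and arr[i] > arr[j].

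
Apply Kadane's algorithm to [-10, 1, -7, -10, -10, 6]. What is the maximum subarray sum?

Using Kadane's algorithm on [-10, 1, -7, -10, -10, 6]:

Scanning through the array:
Position 1 (value 1): max_ending_here = 1, max_so_far = 1
Position 2 (value -7): max_ending_here = -6, max_so_far = 1
Position 3 (value -10): max_ending_here = -10, max_so_far = 1
Position 4 (value -10): max_ending_here = -10, max_so_far = 1
Position 5 (value 6): max_ending_here = 6, max_so_far = 6

Maximum subarray: [6]
Maximum sum: 6

The maximum subarray is [6] with sum 6. This subarray runs from index 5 to index 5.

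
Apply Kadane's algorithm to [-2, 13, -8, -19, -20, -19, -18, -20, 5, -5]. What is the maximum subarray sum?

Using Kadane's algorithm on [-2, 13, -8, -19, -20, -19, -18, -20, 5, -5]:

Scanning through the array:
Position 1 (value 13): max_ending_here = 13, max_so_far = 13
Position 2 (value -8): max_ending_here = 5, max_so_far = 13
Position 3 (value -19): max_ending_here = -14, max_so_far = 13
Position 4 (value -20): max_ending_here = -20, max_so_far = 13
Position 5 (value -19): max_ending_here = -19, max_so_far = 13
Position 6 (value -18): max_ending_here = -18, max_so_far = 13
Position 7 (value -20): max_ending_here = -20, max_so_far = 13
Position 8 (value 5): max_ending_here = 5, max_so_far = 13
Position 9 (value -5): max_ending_here = 0, max_so_far = 13

Maximum subarray: [13]
Maximum sum: 13

The maximum subarray is [13] with sum 13. This subarray runs from index 1 to index 1.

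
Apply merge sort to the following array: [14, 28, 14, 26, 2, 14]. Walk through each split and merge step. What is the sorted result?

Merge sort trace:

Split: [14, 28, 14, 26, 2, 14] -> [14, 28, 14] and [26, 2, 14]
  Split: [14, 28, 14] -> [14] and [28, 14]
    Split: [28, 14] -> [28] and [14]
    Merge: [28] + [14] -> [14, 28]
  Merge: [14] + [14, 28] -> [14, 14, 28]
  Split: [26, 2, 14] -> [26] and [2, 14]
    Split: [2, 14] -> [2] and [14]
    Merge: [2] + [14] -> [2, 14]
  Merge: [26] + [2, 14] -> [2, 14, 26]
Merge: [14, 14, 28] + [2, 14, 26] -> [2, 14, 14, 14, 26, 28]

Final sorted array: [2, 14, 14, 14, 26, 28]

The merge sort proceeds by recursively splitting the array and merging sorted halves.
After all merges, the sorted array is [2, 14, 14, 14, 26, 28].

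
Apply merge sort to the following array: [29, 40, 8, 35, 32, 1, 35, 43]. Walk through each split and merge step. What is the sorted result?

Merge sort trace:

Split: [29, 40, 8, 35, 32, 1, 35, 43] -> [29, 40, 8, 35] and [32, 1, 35, 43]
  Split: [29, 40, 8, 35] -> [29, 40] and [8, 35]
    Split: [29, 40] -> [29] and [40]
    Merge: [29] + [40] -> [29, 40]
    Split: [8, 35] -> [8] and [35]
    Merge: [8] + [35] -> [8, 35]
  Merge: [29, 40] + [8, 35] -> [8, 29, 35, 40]
  Split: [32, 1, 35, 43] -> [32, 1] and [35, 43]
    Split: [32, 1] -> [32] and [1]
    Merge: [32] + [1] -> [1, 32]
    Split: [35, 43] -> [35] and [43]
    Merge: [35] + [43] -> [35, 43]
  Merge: [1, 32] + [35, 43] -> [1, 32, 35, 43]
Merge: [8, 29, 35, 40] + [1, 32, 35, 43] -> [1, 8, 29, 32, 35, 35, 40, 43]

Final sorted array: [1, 8, 29, 32, 35, 35, 40, 43]

The merge sort proceeds by recursively splitting the array and merging sorted halves.
After all merges, the sorted array is [1, 8, 29, 32, 35, 35, 40, 43].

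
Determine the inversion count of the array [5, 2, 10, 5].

Finding inversions in [5, 2, 10, 5]:

(0, 1): arr[0]=5 > arr[1]=2
(2, 3): arr[2]=10 > arr[3]=5

Total inversions: 2

The array has 2 inversion(s): (0,1), (2,3). Each pair (i,j) satisfies i < j and arr[i] > arr[j].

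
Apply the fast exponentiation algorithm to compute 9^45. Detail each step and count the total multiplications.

Computing 9^45 by squaring (build up from 9^1; each line after the first costs one multiplication):

9^1 = 9
9^2 = (9^1)^2 = 9^2 = 81
9^4 = (9^2)^2 = 81^2 = 6561
9^5 = 9 * 9^4 = 9 * 6561 = 59049
9^10 = (9^5)^2 = 59049^2 = 3486784401
9^11 = 9 * 9^10 = 9 * 3486784401 = 31381059609
9^22 = (9^11)^2 = 31381059609^2 = 984770902183611232881
9^44 = (9^22)^2 = 984770902183611232881^2 = 969773729787523602876821942164080815560161
9^45 = 9 * 9^44 = 9 * 969773729787523602876821942164080815560161 = 8727963568087712425891397479476727340041449

Result: 8727963568087712425891397479476727340041449
Multiplications needed: 8 (8 lines after 9^1)

9^45 = 8727963568087712425891397479476727340041449. Using exponentiation by squaring, this requires 8 multiplications. The key idea: if the exponent is even, square the half-power; if odd, multiply by the base once.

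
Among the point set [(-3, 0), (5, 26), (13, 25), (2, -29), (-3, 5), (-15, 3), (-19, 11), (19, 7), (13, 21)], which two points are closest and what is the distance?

Computing all pairwise distances among 9 points:

d((-3, 0), (5, 26)) = 27.2029
d((-3, 0), (13, 25)) = 29.6816
d((-3, 0), (2, -29)) = 29.4279
d((-3, 0), (-3, 5)) = 5.0
d((-3, 0), (-15, 3)) = 12.3693
d((-3, 0), (-19, 11)) = 19.4165
d((-3, 0), (19, 7)) = 23.0868
d((-3, 0), (13, 21)) = 26.4008
d((5, 26), (13, 25)) = 8.0623
d((5, 26), (2, -29)) = 55.0818
d((5, 26), (-3, 5)) = 22.4722
d((5, 26), (-15, 3)) = 30.4795
d((5, 26), (-19, 11)) = 28.3019
d((5, 26), (19, 7)) = 23.6008
d((5, 26), (13, 21)) = 9.434
d((13, 25), (2, -29)) = 55.109
d((13, 25), (-3, 5)) = 25.6125
d((13, 25), (-15, 3)) = 35.609
d((13, 25), (-19, 11)) = 34.9285
d((13, 25), (19, 7)) = 18.9737
d((13, 25), (13, 21)) = 4.0 <-- minimum
d((2, -29), (-3, 5)) = 34.3657
d((2, -29), (-15, 3)) = 36.2353
d((2, -29), (-19, 11)) = 45.1774
d((2, -29), (19, 7)) = 39.8121
d((2, -29), (13, 21)) = 51.1957
d((-3, 5), (-15, 3)) = 12.1655
d((-3, 5), (-19, 11)) = 17.088
d((-3, 5), (19, 7)) = 22.0907
d((-3, 5), (13, 21)) = 22.6274
d((-15, 3), (-19, 11)) = 8.9443
d((-15, 3), (19, 7)) = 34.2345
d((-15, 3), (13, 21)) = 33.2866
d((-19, 11), (19, 7)) = 38.2099
d((-19, 11), (13, 21)) = 33.5261
d((19, 7), (13, 21)) = 15.2315

Closest pair: (13, 25) and (13, 21) with distance 4.0

The closest pair is (13, 25) and (13, 21) with Euclidean distance 4.0. For 9 points, brute-force pairwise comparison is shown above. For large n, the divide-and-conquer algorithm (sort by x, recurse on halves, check the dividing strip) achieves O(n log n).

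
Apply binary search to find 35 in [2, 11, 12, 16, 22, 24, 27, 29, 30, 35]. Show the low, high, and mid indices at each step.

Binary search for 35 in [2, 11, 12, 16, 22, 24, 27, 29, 30, 35]:

lo=0, hi=9, mid=4, arr[mid]=22 -> 22 < 35, search right half
lo=5, hi=9, mid=7, arr[mid]=29 -> 29 < 35, search right half
lo=8, hi=9, mid=8, arr[mid]=30 -> 30 < 35, search right half
lo=9, hi=9, mid=9, arr[mid]=35 -> Found target at index 9!

Binary search finds 35 at index 9 after 4 comparisons. The search repeatedly halves the search space by comparing with the middle element.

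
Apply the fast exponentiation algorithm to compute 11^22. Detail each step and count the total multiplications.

Computing 11^22 by squaring (build up from 11^1; each line after the first costs one multiplication):

11^1 = 11
11^2 = (11^1)^2 = 11^2 = 121
11^4 = (11^2)^2 = 121^2 = 14641
11^5 = 11 * 11^4 = 11 * 14641 = 161051
11^10 = (11^5)^2 = 161051^2 = 25937424601
11^11 = 11 * 11^10 = 11 * 25937424601 = 285311670611
11^22 = (11^11)^2 = 285311670611^2 = 81402749386839761113321

Result: 81402749386839761113321
Multiplications needed: 6 (6 lines after 11^1)

11^22 = 81402749386839761113321. Using exponentiation by squaring, this requires 6 multiplications. The key idea: if the exponent is even, square the half-power; if odd, multiply by the base once.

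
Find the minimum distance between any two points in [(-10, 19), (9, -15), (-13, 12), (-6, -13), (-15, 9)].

Computing all pairwise distances among 5 points:

d((-10, 19), (9, -15)) = 38.9487
d((-10, 19), (-13, 12)) = 7.6158
d((-10, 19), (-6, -13)) = 32.249
d((-10, 19), (-15, 9)) = 11.1803
d((9, -15), (-13, 12)) = 34.8281
d((9, -15), (-6, -13)) = 15.1327
d((9, -15), (-15, 9)) = 33.9411
d((-13, 12), (-6, -13)) = 25.9615
d((-13, 12), (-15, 9)) = 3.6056 <-- minimum
d((-6, -13), (-15, 9)) = 23.7697

Closest pair: (-13, 12) and (-15, 9) with distance 3.6056

The closest pair is (-13, 12) and (-15, 9) with Euclidean distance 3.6056. For 5 points, brute-force pairwise comparison is shown above. For large n, the divide-and-conquer algorithm (sort by x, recurse on halves, check the dividing strip) achieves O(n log n).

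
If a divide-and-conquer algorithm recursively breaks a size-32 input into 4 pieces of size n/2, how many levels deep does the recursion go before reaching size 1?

For divide and conquer with division factor 2:

Problem sizes at each level:
Level 0: 32
Level 1: 16
Level 2: 8
Level 3: 4
Level 4: 2
Level 5: 1

The root is level 0 and the size-1 base case is level 5 (the tree spans levels 0 through 5, i.e. 6 levels counting the root), so the depth is the number of divisions: log_2(32) = 5

The recursion tree depth is log_2(32) = 5. At each level, the problem size is divided by 2, so it takes 5 divisions to reduce to a base case of size 1. The algorithm makes 4 recursive calls at each level.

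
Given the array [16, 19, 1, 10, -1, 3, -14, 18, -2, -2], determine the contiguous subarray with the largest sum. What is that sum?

Using Kadane's algorithm on [16, 19, 1, 10, -1, 3, -14, 18, -2, -2]:

Scanning through the array:
Position 1 (value 19): max_ending_here = 35, max_so_far = 35
Position 2 (value 1): max_ending_here = 36, max_so_far = 36
Position 3 (value 10): max_ending_here = 46, max_so_far = 46
Position 4 (value -1): max_ending_here = 45, max_so_far = 46
Position 5 (value 3): max_ending_here = 48, max_so_far = 48
Position 6 (value -14): max_ending_here = 34, max_so_far = 48
Position 7 (value 18): max_ending_here = 52, max_so_far = 52
Position 8 (value -2): max_ending_here = 50, max_so_far = 52
Position 9 (value -2): max_ending_here = 48, max_so_far = 52

Maximum subarray: [16, 19, 1, 10, -1, 3, -14, 18]
Maximum sum: 52

The maximum subarray is [16, 19, 1, 10, -1, 3, -14, 18] with sum 52. This subarray runs from index 0 to index 7.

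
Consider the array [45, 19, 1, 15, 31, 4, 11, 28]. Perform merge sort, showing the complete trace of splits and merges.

Merge sort trace:

Split: [45, 19, 1, 15, 31, 4, 11, 28] -> [45, 19, 1, 15] and [31, 4, 11, 28]
  Split: [45, 19, 1, 15] -> [45, 19] and [1, 15]
    Split: [45, 19] -> [45] and [19]
    Merge: [45] + [19] -> [19, 45]
    Split: [1, 15] -> [1] and [15]
    Merge: [1] + [15] -> [1, 15]
  Merge: [19, 45] + [1, 15] -> [1, 15, 19, 45]
  Split: [31, 4, 11, 28] -> [31, 4] and [11, 28]
    Split: [31, 4] -> [31] and [4]
    Merge: [31] + [4] -> [4, 31]
    Split: [11, 28] -> [11] and [28]
    Merge: [11] + [28] -> [11, 28]
  Merge: [4, 31] + [11, 28] -> [4, 11, 28, 31]
Merge: [1, 15, 19, 45] + [4, 11, 28, 31] -> [1, 4, 11, 15, 19, 28, 31, 45]

Final sorted array: [1, 4, 11, 15, 19, 28, 31, 45]

The merge sort proceeds by recursively splitting the array and merging sorted halves.
After all merges, the sorted array is [1, 4, 11, 15, 19, 28, 31, 45].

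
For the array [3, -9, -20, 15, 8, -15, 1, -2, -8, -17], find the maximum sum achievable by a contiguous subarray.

Using Kadane's algorithm on [3, -9, -20, 15, 8, -15, 1, -2, -8, -17]:

Scanning through the array:
Position 1 (value -9): max_ending_here = -6, max_so_far = 3
Position 2 (value -20): max_ending_here = -20, max_so_far = 3
Position 3 (value 15): max_ending_here = 15, max_so_far = 15
Position 4 (value 8): max_ending_here = 23, max_so_far = 23
Position 5 (value -15): max_ending_here = 8, max_so_far = 23
Position 6 (value 1): max_ending_here = 9, max_so_far = 23
Position 7 (value -2): max_ending_here = 7, max_so_far = 23
Position 8 (value -8): max_ending_here = -1, max_so_far = 23
Position 9 (value -17): max_ending_here = -17, max_so_far = 23

Maximum subarray: [15, 8]
Maximum sum: 23

The maximum subarray is [15, 8] with sum 23. This subarray runs from index 3 to index 4.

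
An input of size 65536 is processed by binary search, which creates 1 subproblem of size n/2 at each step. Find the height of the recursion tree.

For divide and conquer with division factor 2:

Problem sizes at each level:
Level 0: 65536
Level 1: 32768
Level 2: 16384
Level 3: 8192
Level 4: 4096
Level 5: 2048
Level 6: 1024
Level 7: 512
Level 8: 256
Level 9: 128
Level 10: 64
Level 11: 32
Level 12: 16
Level 13: 8
Level 14: 4
Level 15: 2
Level 16: 1

The root is level 0 and the size-1 base case is level 16 (the tree spans levels 0 through 16, i.e. 17 levels counting the root), so the depth is the number of divisions: log_2(65536) = 16

The recursion tree depth is log_2(65536) = 16. At each level, the problem size is divided by 2, so it takes 16 divisions to reduce to a base case of size 1. The algorithm makes 1 recursive call at each level.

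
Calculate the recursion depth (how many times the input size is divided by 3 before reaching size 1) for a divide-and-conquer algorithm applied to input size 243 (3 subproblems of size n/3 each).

For divide and conquer with division factor 3:

Problem sizes at each level:
Level 0: 243
Level 1: 81
Level 2: 27
Level 3: 9
Level 4: 3
Level 5: 1

The root is level 0 and the size-1 base case is level 5 (the tree spans levels 0 through 5, i.e. 6 levels counting the root), so the depth is the number of divisions: log_3(243) = 5

The recursion tree depth is log_3(243) = 5. At each level, the problem size is divided by 3, so it takes 5 divisions to reduce to a base case of size 1. The algorithm makes 3 recursive calls at each level.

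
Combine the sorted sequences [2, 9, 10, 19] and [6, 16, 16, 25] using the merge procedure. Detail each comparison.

Merging process:

Compare 2 vs 6: take 2 from left. Merged: [2]
Compare 9 vs 6: take 6 from right. Merged: [2, 6]
Compare 9 vs 16: take 9 from left. Merged: [2, 6, 9]
Compare 10 vs 16: take 10 from left. Merged: [2, 6, 9, 10]
Compare 19 vs 16: take 16 from right. Merged: [2, 6, 9, 10, 16]
Compare 19 vs 16: take 16 from right. Merged: [2, 6, 9, 10, 16, 16]
Compare 19 vs 25: take 19 from left. Merged: [2, 6, 9, 10, 16, 16, 19]
Append remaining from right: [25]. Merged: [2, 6, 9, 10, 16, 16, 19, 25]

Final merged array: [2, 6, 9, 10, 16, 16, 19, 25]
Total comparisons: 7

The merged array is [2, 6, 9, 10, 16, 16, 19, 25], requiring 7 comparisons. The merge step runs in O(n) time where n is the total number of elements.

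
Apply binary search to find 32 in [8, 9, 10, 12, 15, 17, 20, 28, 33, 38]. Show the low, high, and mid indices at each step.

Binary search for 32 in [8, 9, 10, 12, 15, 17, 20, 28, 33, 38]:

lo=0, hi=9, mid=4, arr[mid]=15 -> 15 < 32, search right half
lo=5, hi=9, mid=7, arr[mid]=28 -> 28 < 32, search right half
lo=8, hi=9, mid=8, arr[mid]=33 -> 33 > 32, search left half
lo=8 > hi=7, target 32 not found

Binary search determines that 32 is not in the array after 3 comparisons. The search space was exhausted without finding the target.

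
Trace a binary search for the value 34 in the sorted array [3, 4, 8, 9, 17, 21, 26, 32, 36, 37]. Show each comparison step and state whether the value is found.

Binary search for 34 in [3, 4, 8, 9, 17, 21, 26, 32, 36, 37]:

lo=0, hi=9, mid=4, arr[mid]=17 -> 17 < 34, search right half
lo=5, hi=9, mid=7, arr[mid]=32 -> 32 < 34, search right half
lo=8, hi=9, mid=8, arr[mid]=36 -> 36 > 34, search left half
lo=8 > hi=7, target 34 not found

Binary search determines that 34 is not in the array after 3 comparisons. The search space was exhausted without finding the target.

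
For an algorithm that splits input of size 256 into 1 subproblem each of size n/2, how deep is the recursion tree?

For divide and conquer with division factor 2:

Problem sizes at each level:
Level 0: 256
Level 1: 128
Level 2: 64
Level 3: 32
Level 4: 16
Level 5: 8
Level 6: 4
Level 7: 2
Level 8: 1

The root is level 0 and the size-1 base case is level 8 (the tree spans levels 0 through 8, i.e. 9 levels counting the root), so the depth is the number of divisions: log_2(256) = 8

The recursion tree depth is log_2(256) = 8. At each level, the problem size is divided by 2, so it takes 8 divisions to reduce to a base case of size 1. The algorithm makes 1 recursive call at each level.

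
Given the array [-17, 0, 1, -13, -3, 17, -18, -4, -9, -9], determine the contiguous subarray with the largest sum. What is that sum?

Using Kadane's algorithm on [-17, 0, 1, -13, -3, 17, -18, -4, -9, -9]:

Scanning through the array:
Position 1 (value 0): max_ending_here = 0, max_so_far = 0
Position 2 (value 1): max_ending_here = 1, max_so_far = 1
Position 3 (value -13): max_ending_here = -12, max_so_far = 1
Position 4 (value -3): max_ending_here = -3, max_so_far = 1
Position 5 (value 17): max_ending_here = 17, max_so_far = 17
Position 6 (value -18): max_ending_here = -1, max_so_far = 17
Position 7 (value -4): max_ending_here = -4, max_so_far = 17
Position 8 (value -9): max_ending_here = -9, max_so_far = 17
Position 9 (value -9): max_ending_here = -9, max_so_far = 17

Maximum subarray: [17]
Maximum sum: 17

The maximum subarray is [17] with sum 17. This subarray runs from index 5 to index 5.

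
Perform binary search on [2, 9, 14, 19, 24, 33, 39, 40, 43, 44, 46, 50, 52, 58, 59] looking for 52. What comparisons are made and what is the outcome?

Binary search for 52 in [2, 9, 14, 19, 24, 33, 39, 40, 43, 44, 46, 50, 52, 58, 59]:

lo=0, hi=14, mid=7, arr[mid]=40 -> 40 < 52, search right half
lo=8, hi=14, mid=11, arr[mid]=50 -> 50 < 52, search right half
lo=12, hi=14, mid=13, arr[mid]=58 -> 58 > 52, search left half
lo=12, hi=12, mid=12, arr[mid]=52 -> Found target at index 12!

Binary search finds 52 at index 12 after 4 comparisons. The search repeatedly halves the search space by comparing with the middle element.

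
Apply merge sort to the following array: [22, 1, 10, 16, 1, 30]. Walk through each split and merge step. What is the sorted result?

Merge sort trace:

Split: [22, 1, 10, 16, 1, 30] -> [22, 1, 10] and [16, 1, 30]
  Split: [22, 1, 10] -> [22] and [1, 10]
    Split: [1, 10] -> [1] and [10]
    Merge: [1] + [10] -> [1, 10]
  Merge: [22] + [1, 10] -> [1, 10, 22]
  Split: [16, 1, 30] -> [16] and [1, 30]
    Split: [1, 30] -> [1] and [30]
    Merge: [1] + [30] -> [1, 30]
  Merge: [16] + [1, 30] -> [1, 16, 30]
Merge: [1, 10, 22] + [1, 16, 30] -> [1, 1, 10, 16, 22, 30]

Final sorted array: [1, 1, 10, 16, 22, 30]

The merge sort proceeds by recursively splitting the array and merging sorted halves.
After all merges, the sorted array is [1, 1, 10, 16, 22, 30].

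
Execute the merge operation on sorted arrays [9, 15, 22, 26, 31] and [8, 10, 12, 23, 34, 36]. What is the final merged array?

Merging process:

Compare 9 vs 8: take 8 from right. Merged: [8]
Compare 9 vs 10: take 9 from left. Merged: [8, 9]
Compare 15 vs 10: take 10 from right. Merged: [8, 9, 10]
Compare 15 vs 12: take 12 from right. Merged: [8, 9, 10, 12]
Compare 15 vs 23: take 15 from left. Merged: [8, 9, 10, 12, 15]
Compare 22 vs 23: take 22 from left. Merged: [8, 9, 10, 12, 15, 22]
Compare 26 vs 23: take 23 from right. Merged: [8, 9, 10, 12, 15, 22, 23]
Compare 26 vs 34: take 26 from left. Merged: [8, 9, 10, 12, 15, 22, 23, 26]
Compare 31 vs 34: take 31 from left. Merged: [8, 9, 10, 12, 15, 22, 23, 26, 31]
Append remaining from right: [34, 36]. Merged: [8, 9, 10, 12, 15, 22, 23, 26, 31, 34, 36]

Final merged array: [8, 9, 10, 12, 15, 22, 23, 26, 31, 34, 36]
Total comparisons: 9

The merged array is [8, 9, 10, 12, 15, 22, 23, 26, 31, 34, 36], requiring 9 comparisons. The merge step runs in O(n) time where n is the total number of elements.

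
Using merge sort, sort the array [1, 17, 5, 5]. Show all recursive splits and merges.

Merge sort trace:

Split: [1, 17, 5, 5] -> [1, 17] and [5, 5]
  Split: [1, 17] -> [1] and [17]
  Merge: [1] + [17] -> [1, 17]
  Split: [5, 5] -> [5] and [5]
  Merge: [5] + [5] -> [5, 5]
Merge: [1, 17] + [5, 5] -> [1, 5, 5, 17]

Final sorted array: [1, 5, 5, 17]

The merge sort proceeds by recursively splitting the array and merging sorted halves.
After all merges, the sorted array is [1, 5, 5, 17].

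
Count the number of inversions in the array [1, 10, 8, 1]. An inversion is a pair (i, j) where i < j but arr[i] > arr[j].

Finding inversions in [1, 10, 8, 1]:

(1, 2): arr[1]=10 > arr[2]=8
(1, 3): arr[1]=10 > arr[3]=1
(2, 3): arr[2]=8 > arr[3]=1

Total inversions: 3

The array has 3 inversion(s): (1,2), (1,3), (2,3). Each pair (i,j) satisfies i < j and arr[i] > arr[j].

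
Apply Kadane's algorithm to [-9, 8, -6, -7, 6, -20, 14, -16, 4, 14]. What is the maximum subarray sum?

Using Kadane's algorithm on [-9, 8, -6, -7, 6, -20, 14, -16, 4, 14]:

Scanning through the array:
Position 1 (value 8): max_ending_here = 8, max_so_far = 8
Position 2 (value -6): max_ending_here = 2, max_so_far = 8
Position 3 (value -7): max_ending_here = -5, max_so_far = 8
Position 4 (value 6): max_ending_here = 6, max_so_far = 8
Position 5 (value -20): max_ending_here = -14, max_so_far = 8
Position 6 (value 14): max_ending_here = 14, max_so_far = 14
Position 7 (value -16): max_ending_here = -2, max_so_far = 14
Position 8 (value 4): max_ending_here = 4, max_so_far = 14
Position 9 (value 14): max_ending_here = 18, max_so_far = 18

Maximum subarray: [4, 14]
Maximum sum: 18

The maximum subarray is [4, 14] with sum 18. This subarray runs from index 8 to index 9.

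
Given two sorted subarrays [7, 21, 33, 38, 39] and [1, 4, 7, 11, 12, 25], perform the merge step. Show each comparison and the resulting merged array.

Merging process:

Compare 7 vs 1: take 1 from right. Merged: [1]
Compare 7 vs 4: take 4 from right. Merged: [1, 4]
Compare 7 vs 7: take 7 from left. Merged: [1, 4, 7]
Compare 21 vs 7: take 7 from right. Merged: [1, 4, 7, 7]
Compare 21 vs 11: take 11 from right. Merged: [1, 4, 7, 7, 11]
Compare 21 vs 12: take 12 from right. Merged: [1, 4, 7, 7, 11, 12]
Compare 21 vs 25: take 21 from left. Merged: [1, 4, 7, 7, 11, 12, 21]
Compare 33 vs 25: take 25 from right. Merged: [1, 4, 7, 7, 11, 12, 21, 25]
Append remaining from left: [33, 38, 39]. Merged: [1, 4, 7, 7, 11, 12, 21, 25, 33, 38, 39]

Final merged array: [1, 4, 7, 7, 11, 12, 21, 25, 33, 38, 39]
Total comparisons: 8

The merged array is [1, 4, 7, 7, 11, 12, 21, 25, 33, 38, 39], requiring 8 comparisons. The merge step runs in O(n) time where n is the total number of elements.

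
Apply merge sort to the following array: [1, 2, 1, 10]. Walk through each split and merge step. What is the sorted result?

Merge sort trace:

Split: [1, 2, 1, 10] -> [1, 2] and [1, 10]
  Split: [1, 2] -> [1] and [2]
  Merge: [1] + [2] -> [1, 2]
  Split: [1, 10] -> [1] and [10]
  Merge: [1] + [10] -> [1, 10]
Merge: [1, 2] + [1, 10] -> [1, 1, 2, 10]

Final sorted array: [1, 1, 2, 10]

The merge sort proceeds by recursively splitting the array and merging sorted halves.
After all merges, the sorted array is [1, 1, 2, 10].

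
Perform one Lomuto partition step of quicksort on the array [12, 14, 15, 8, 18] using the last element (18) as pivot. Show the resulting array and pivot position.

Lomuto partition with pivot = 18:

Initial array: [12, 14, 15, 8, 18]

arr[0]=12 <= 18: swap with position 0, array becomes [12, 14, 15, 8, 18]
arr[1]=14 <= 18: swap with position 1, array becomes [12, 14, 15, 8, 18]
arr[2]=15 <= 18: swap with position 2, array becomes [12, 14, 15, 8, 18]
arr[3]=8 <= 18: swap with position 3, array becomes [12, 14, 15, 8, 18]

Place pivot at position 4: [12, 14, 15, 8, 18]
Pivot position: 4

After partitioning with pivot 18, the array becomes [12, 14, 15, 8, 18]. The pivot is placed at index 4. All elements to the left of the pivot are <= 18, and all elements to the right are > 18.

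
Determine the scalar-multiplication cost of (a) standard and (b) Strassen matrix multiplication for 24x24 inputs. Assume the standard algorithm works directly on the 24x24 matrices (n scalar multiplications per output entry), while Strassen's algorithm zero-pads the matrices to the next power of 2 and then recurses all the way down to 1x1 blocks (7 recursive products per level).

Matrix multiplication for 24x24 matrices:

Strassen's algorithm requires power-of-2 dimensions. Pad 24x24 to 32x32 (next power of 2).

Standard algorithm: 24^3 = 13824 multiplications
Strassen's algorithm: 7^(log2(32)) = 7^5 = 16807 multiplications
Difference: 13824 - 16807 = -2983 (Strassen uses MORE here due to padding overhead — for small or just-over-power-of-2 n, padding can outweigh the per-level savings)

Standard: 13824 multiplications (24^3). Strassen: 16807 multiplications (7^5, after padding to 32x32). Strassen reduces 8 recursive multiplications to 7 at each level.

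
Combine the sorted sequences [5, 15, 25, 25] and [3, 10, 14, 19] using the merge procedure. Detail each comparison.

Merging process:

Compare 5 vs 3: take 3 from right. Merged: [3]
Compare 5 vs 10: take 5 from left. Merged: [3, 5]
Compare 15 vs 10: take 10 from right. Merged: [3, 5, 10]
Compare 15 vs 14: take 14 from right. Merged: [3, 5, 10, 14]
Compare 15 vs 19: take 15 from left. Merged: [3, 5, 10, 14, 15]
Compare 25 vs 19: take 19 from right. Merged: [3, 5, 10, 14, 15, 19]
Append remaining from left: [25, 25]. Merged: [3, 5, 10, 14, 15, 19, 25, 25]

Final merged array: [3, 5, 10, 14, 15, 19, 25, 25]
Total comparisons: 6

The merged array is [3, 5, 10, 14, 15, 19, 25, 25], requiring 6 comparisons. The merge step runs in O(n) time where n is the total number of elements.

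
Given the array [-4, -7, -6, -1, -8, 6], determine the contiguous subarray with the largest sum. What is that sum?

Using Kadane's algorithm on [-4, -7, -6, -1, -8, 6]:

Scanning through the array:
Position 1 (value -7): max_ending_here = -7, max_so_far = -4
Position 2 (value -6): max_ending_here = -6, max_so_far = -4
Position 3 (value -1): max_ending_here = -1, max_so_far = -1
Position 4 (value -8): max_ending_here = -8, max_so_far = -1
Position 5 (value 6): max_ending_here = 6, max_so_far = 6

Maximum subarray: [6]
Maximum sum: 6

The maximum subarray is [6] with sum 6. This subarray runs from index 5 to index 5.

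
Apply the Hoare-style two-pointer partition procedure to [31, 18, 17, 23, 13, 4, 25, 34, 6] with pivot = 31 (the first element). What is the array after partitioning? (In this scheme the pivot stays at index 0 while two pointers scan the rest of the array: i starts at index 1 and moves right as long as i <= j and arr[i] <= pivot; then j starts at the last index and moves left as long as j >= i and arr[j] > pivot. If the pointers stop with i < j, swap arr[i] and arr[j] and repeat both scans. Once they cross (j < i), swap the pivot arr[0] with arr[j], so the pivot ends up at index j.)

Hoare-style two-pointer partition with pivot = 31:

Initial array: [31, 18, 17, 23, 13, 4, 25, 34, 6]

Pointers start at i = 1, j = 8.
i stops at index 7 (arr[7]=34 > 31), j stops at index 8 (arr[8]=6 <= 31): swap arr[7] and arr[8], array becomes [31, 18, 17, 23, 13, 4, 25, 6, 34]
i ends at 8, j ends at 7: the pointers have crossed (j < i), so scanning stops.

Swap pivot arr[0] with arr[7] to place pivot at position 7: [6, 18, 17, 23, 13, 4, 25, 31, 34]
Pivot position: 7

After partitioning with pivot 31, the array becomes [6, 18, 17, 23, 13, 4, 25, 31, 34]. The pivot is placed at index 7. All elements to the left of the pivot are <= 31, and all elements to the right are > 31.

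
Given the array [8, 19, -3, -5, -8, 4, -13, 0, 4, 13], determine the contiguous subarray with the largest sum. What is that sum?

Using Kadane's algorithm on [8, 19, -3, -5, -8, 4, -13, 0, 4, 13]:

Scanning through the array:
Position 1 (value 19): max_ending_here = 27, max_so_far = 27
Position 2 (value -3): max_ending_here = 24, max_so_far = 27
Position 3 (value -5): max_ending_here = 19, max_so_far = 27
Position 4 (value -8): max_ending_here = 11, max_so_far = 27
Position 5 (value 4): max_ending_here = 15, max_so_far = 27
Position 6 (value -13): max_ending_here = 2, max_so_far = 27
Position 7 (value 0): max_ending_here = 2, max_so_far = 27
Position 8 (value 4): max_ending_here = 6, max_so_far = 27
Position 9 (value 13): max_ending_here = 19, max_so_far = 27

Maximum subarray: [8, 19]
Maximum sum: 27

The maximum subarray is [8, 19] with sum 27. This subarray runs from index 0 to index 1.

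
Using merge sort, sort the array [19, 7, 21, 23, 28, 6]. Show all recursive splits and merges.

Merge sort trace:

Split: [19, 7, 21, 23, 28, 6] -> [19, 7, 21] and [23, 28, 6]
  Split: [19, 7, 21] -> [19] and [7, 21]
    Split: [7, 21] -> [7] and [21]
    Merge: [7] + [21] -> [7, 21]
  Merge: [19] + [7, 21] -> [7, 19, 21]
  Split: [23, 28, 6] -> [23] and [28, 6]
    Split: [28, 6] -> [28] and [6]
    Merge: [28] + [6] -> [6, 28]
  Merge: [23] + [6, 28] -> [6, 23, 28]
Merge: [7, 19, 21] + [6, 23, 28] -> [6, 7, 19, 21, 23, 28]

Final sorted array: [6, 7, 19, 21, 23, 28]

The merge sort proceeds by recursively splitting the array and merging sorted halves.
After all merges, the sorted array is [6, 7, 19, 21, 23, 28].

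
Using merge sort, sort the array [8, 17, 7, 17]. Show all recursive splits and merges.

Merge sort trace:

Split: [8, 17, 7, 17] -> [8, 17] and [7, 17]
  Split: [8, 17] -> [8] and [17]
  Merge: [8] + [17] -> [8, 17]
  Split: [7, 17] -> [7] and [17]
  Merge: [7] + [17] -> [7, 17]
Merge: [8, 17] + [7, 17] -> [7, 8, 17, 17]

Final sorted array: [7, 8, 17, 17]

The merge sort proceeds by recursively splitting the array and merging sorted halves.
After all merges, the sorted array is [7, 8, 17, 17].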